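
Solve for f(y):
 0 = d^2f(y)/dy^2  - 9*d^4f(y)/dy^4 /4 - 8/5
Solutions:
 f(y) = C1 + C2*y + C3*exp(-2*y/3) + C4*exp(2*y/3) + 4*y^2/5


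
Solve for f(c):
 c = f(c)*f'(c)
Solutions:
 f(c) = -sqrt(C1 + c^2)
 f(c) = sqrt(C1 + c^2)


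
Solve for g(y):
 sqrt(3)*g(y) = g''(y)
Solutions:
 g(y) = C1*exp(-3^(1/4)*y) + C2*exp(3^(1/4)*y)


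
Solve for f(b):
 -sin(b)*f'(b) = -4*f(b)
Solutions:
 f(b) = C1*(cos(b)^2 - 2*cos(b) + 1)/(cos(b)^2 + 2*cos(b) + 1)


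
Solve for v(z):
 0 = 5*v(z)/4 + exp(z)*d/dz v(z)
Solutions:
 v(z) = C1*exp(5*exp(-z)/4)


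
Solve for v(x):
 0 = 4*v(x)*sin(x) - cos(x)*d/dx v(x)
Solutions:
 v(x) = C1/cos(x)^4


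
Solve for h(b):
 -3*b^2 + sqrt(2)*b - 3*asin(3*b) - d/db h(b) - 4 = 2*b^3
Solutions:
 h(b) = C1 - b^4/2 - b^3 + sqrt(2)*b^2/2 - 3*b*asin(3*b) - 4*b - sqrt(1 - 9*b^2)


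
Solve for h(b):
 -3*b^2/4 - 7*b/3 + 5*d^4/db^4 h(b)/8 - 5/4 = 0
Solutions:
 h(b) = C1 + C2*b + C3*b^2 + C4*b^3 + b^6/300 + 7*b^5/225 + b^4/12


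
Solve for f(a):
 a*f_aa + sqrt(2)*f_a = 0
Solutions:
 f(a) = C1 + C2*a^(1 - sqrt(2))


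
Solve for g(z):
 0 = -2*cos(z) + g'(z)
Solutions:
 g(z) = C1 + 2*sin(z)


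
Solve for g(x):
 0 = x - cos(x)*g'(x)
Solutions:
 g(x) = C1 + Integral(x/cos(x), x)


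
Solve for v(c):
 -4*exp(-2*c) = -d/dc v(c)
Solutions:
 v(c) = C1 - 2*exp(-2*c)


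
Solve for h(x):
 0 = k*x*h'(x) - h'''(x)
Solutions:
 h(x) = C1 + Integral(C2*airyai(k^(1/3)*x) + C3*airybi(k^(1/3)*x), x)


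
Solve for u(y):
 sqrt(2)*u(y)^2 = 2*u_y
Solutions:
 u(y) = -2/(C1 + sqrt(2)*y)


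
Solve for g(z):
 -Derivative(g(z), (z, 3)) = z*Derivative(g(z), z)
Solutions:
 g(z) = C1 + Integral(C2*airyai(-z) + C3*airybi(-z), z)


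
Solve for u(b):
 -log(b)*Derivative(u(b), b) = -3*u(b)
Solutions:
 u(b) = C1*exp(3*li(b))


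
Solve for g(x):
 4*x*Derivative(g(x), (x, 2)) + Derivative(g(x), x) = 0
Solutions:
 g(x) = C1 + C2*x^(3/4)


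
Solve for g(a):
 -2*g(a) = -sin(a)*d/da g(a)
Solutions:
 g(a) = C1*(cos(a) - 1)/(cos(a) + 1)


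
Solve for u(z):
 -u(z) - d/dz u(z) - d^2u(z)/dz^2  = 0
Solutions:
 u(z) = (C1*sin(sqrt(3)*z/2) + C2*cos(sqrt(3)*z/2))*exp(-z/2)


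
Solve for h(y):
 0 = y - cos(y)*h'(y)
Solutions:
 h(y) = C1 + Integral(y/cos(y), y)


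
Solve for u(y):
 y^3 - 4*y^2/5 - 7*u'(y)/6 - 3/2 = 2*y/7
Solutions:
 u(y) = C1 + 3*y^4/14 - 8*y^3/35 - 6*y^2/49 - 9*y/7


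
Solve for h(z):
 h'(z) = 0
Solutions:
 h(z) = C1


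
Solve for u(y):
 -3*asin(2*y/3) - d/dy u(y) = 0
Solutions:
 u(y) = C1 - 3*y*asin(2*y/3) - 3*sqrt(9 - 4*y^2)/2


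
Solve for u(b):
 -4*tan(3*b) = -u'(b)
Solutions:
 u(b) = C1 - 4*log(cos(3*b))/3


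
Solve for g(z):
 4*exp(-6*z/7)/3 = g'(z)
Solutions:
 g(z) = C1 - 14*exp(-6*z/7)/9


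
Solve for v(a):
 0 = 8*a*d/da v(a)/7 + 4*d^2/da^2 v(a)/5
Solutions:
 v(a) = C1 + C2*erf(sqrt(35)*a/7)


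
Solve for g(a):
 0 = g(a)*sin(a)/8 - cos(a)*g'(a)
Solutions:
 g(a) = C1/cos(a)^(1/8)


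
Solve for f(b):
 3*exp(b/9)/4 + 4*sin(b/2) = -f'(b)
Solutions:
 f(b) = C1 - 27*exp(b/9)/4 + 8*cos(b/2)


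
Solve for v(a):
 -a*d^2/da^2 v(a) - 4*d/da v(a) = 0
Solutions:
 v(a) = C1 + C2/a^3


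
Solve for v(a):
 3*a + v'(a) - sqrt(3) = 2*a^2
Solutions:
 v(a) = C1 + 2*a^3/3 - 3*a^2/2 + sqrt(3)*a


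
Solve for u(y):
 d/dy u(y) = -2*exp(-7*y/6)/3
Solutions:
 u(y) = C1 + 4*exp(-7*y/6)/7


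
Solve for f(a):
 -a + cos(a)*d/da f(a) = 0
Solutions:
 f(a) = C1 + Integral(a/cos(a), a)


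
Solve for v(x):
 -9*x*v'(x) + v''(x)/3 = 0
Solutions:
 v(x) = C1 + C2*erfi(3*sqrt(6)*x/2)


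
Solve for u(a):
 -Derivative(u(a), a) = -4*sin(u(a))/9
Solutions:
 -4*a/9 + log(cos(u(a)) - 1)/2 - log(cos(u(a)) + 1)/2 = C1


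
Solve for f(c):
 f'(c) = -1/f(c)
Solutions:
 f(c) = -sqrt(C1 - 2*c)
 f(c) = sqrt(C1 - 2*c)


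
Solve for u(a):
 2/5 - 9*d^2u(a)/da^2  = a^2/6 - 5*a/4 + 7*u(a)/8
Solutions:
 u(a) = C1*sin(sqrt(14)*a/12) + C2*cos(sqrt(14)*a/12) - 4*a^2/21 + 10*a/7 + 1072/245


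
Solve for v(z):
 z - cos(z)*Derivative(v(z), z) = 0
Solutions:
 v(z) = C1 + Integral(z/cos(z), z)


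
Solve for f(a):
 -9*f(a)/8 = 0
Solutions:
 f(a) = 0


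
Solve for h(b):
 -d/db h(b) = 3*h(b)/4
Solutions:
 h(b) = C1*exp(-3*b/4)


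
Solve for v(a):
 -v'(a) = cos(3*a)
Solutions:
 v(a) = C1 - sin(3*a)/3


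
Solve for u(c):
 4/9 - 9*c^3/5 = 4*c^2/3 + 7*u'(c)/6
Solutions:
 u(c) = C1 - 27*c^4/70 - 8*c^3/21 + 8*c/21


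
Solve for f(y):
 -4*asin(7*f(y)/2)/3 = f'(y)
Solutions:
 Integral(1/asin(7*_y/2), (_y, f(y))) = C1 - 4*y/3


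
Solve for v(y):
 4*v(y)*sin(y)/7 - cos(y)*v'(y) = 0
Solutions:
 v(y) = C1/cos(y)^(4/7)


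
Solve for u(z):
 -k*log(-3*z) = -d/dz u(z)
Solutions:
 u(z) = C1 + k*z*log(-z) + k*z*(-1 + log(3))


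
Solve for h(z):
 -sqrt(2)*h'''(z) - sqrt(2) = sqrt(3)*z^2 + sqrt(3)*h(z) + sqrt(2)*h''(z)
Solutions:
 h(z) = C1*exp(z*(-2 + (1 + 27*sqrt(6)/4 + sqrt(-4 + (4 + 27*sqrt(6))^2/4)/2)^(-1/3) + (1 + 27*sqrt(6)/4 + sqrt(-4 + (4 + 27*sqrt(6))^2/4)/2)^(1/3))/6)*sin(sqrt(3)*z*(-(1 + 27*sqrt(6)/4 + sqrt(-4 + (2 + 27*sqrt(6)/2)^2)/2)^(1/3) + (1 + 27*sqrt(6)/4 + sqrt(-4 + (2 + 27*sqrt(6)/2)^2)/2)^(-1/3))/6) + C2*exp(z*(-2 + (1 + 27*sqrt(6)/4 + sqrt(-4 + (4 + 27*sqrt(6))^2/4)/2)^(-1/3) + (1 + 27*sqrt(6)/4 + sqrt(-4 + (4 + 27*sqrt(6))^2/4)/2)^(1/3))/6)*cos(sqrt(3)*z*(-(1 + 27*sqrt(6)/4 + sqrt(-4 + (2 + 27*sqrt(6)/2)^2)/2)^(1/3) + (1 + 27*sqrt(6)/4 + sqrt(-4 + (2 + 27*sqrt(6)/2)^2)/2)^(-1/3))/6) + C3*exp(-z*((1 + 27*sqrt(6)/4 + sqrt(-4 + (4 + 27*sqrt(6))^2/4)/2)^(-1/3) + 1 + (1 + 27*sqrt(6)/4 + sqrt(-4 + (4 + 27*sqrt(6))^2/4)/2)^(1/3))/3) - z^2 + sqrt(6)/3


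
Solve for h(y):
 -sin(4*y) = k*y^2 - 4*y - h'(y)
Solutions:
 h(y) = C1 + k*y^3/3 - 2*y^2 - cos(4*y)/4


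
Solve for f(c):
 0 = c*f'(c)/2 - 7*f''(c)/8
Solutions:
 f(c) = C1 + C2*erfi(sqrt(14)*c/7)


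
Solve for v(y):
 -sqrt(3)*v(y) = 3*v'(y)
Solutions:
 v(y) = C1*exp(-sqrt(3)*y/3)


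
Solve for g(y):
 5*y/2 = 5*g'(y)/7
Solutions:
 g(y) = C1 + 7*y^2/4


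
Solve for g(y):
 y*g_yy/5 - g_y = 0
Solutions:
 g(y) = C1 + C2*y^6


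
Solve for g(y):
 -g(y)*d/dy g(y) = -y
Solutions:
 g(y) = -sqrt(C1 + y^2)
 g(y) = sqrt(C1 + y^2)


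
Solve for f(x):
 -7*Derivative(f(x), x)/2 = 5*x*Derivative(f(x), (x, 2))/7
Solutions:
 f(x) = C1 + C2/x^(39/10)


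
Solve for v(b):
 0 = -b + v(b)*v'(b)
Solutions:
 v(b) = -sqrt(C1 + b^2)
 v(b) = sqrt(C1 + b^2)


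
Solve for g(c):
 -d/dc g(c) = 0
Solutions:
 g(c) = C1


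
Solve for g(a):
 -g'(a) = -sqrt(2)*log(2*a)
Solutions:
 g(a) = C1 + sqrt(2)*a*log(a) - sqrt(2)*a + sqrt(2)*a*log(2)


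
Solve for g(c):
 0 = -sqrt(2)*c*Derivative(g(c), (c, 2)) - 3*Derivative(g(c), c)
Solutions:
 g(c) = C1 + C2*c^(1 - 3*sqrt(2)/2)


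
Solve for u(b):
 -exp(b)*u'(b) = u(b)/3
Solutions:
 u(b) = C1*exp(exp(-b)/3)


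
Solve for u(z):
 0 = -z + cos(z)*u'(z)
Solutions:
 u(z) = C1 + Integral(z/cos(z), z)


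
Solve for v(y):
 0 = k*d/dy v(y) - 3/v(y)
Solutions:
 v(y) = -sqrt(C1 + 6*y/k)
 v(y) = sqrt(C1 + 6*y/k)


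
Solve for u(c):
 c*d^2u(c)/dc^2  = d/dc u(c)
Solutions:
 u(c) = C1 + C2*c^2


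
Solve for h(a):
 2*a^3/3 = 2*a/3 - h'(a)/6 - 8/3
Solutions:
 h(a) = C1 - a^4 + 2*a^2 - 16*a


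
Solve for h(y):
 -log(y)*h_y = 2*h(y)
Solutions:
 h(y) = C1*exp(-2*li(y))


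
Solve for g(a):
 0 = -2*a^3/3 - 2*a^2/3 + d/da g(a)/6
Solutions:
 g(a) = C1 + a^4 + 4*a^3/3


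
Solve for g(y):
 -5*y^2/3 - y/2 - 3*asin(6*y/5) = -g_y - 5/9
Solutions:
 g(y) = C1 + 5*y^3/9 + y^2/4 + 3*y*asin(6*y/5) - 5*y/9 + sqrt(25 - 36*y^2)/2


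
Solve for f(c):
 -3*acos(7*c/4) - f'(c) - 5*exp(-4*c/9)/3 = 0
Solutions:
 f(c) = C1 - 3*c*acos(7*c/4) + 3*sqrt(16 - 49*c^2)/7 + 15*exp(-4*c/9)/4


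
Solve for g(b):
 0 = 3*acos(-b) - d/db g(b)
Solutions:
 g(b) = C1 + 3*b*acos(-b) + 3*sqrt(1 - b^2)


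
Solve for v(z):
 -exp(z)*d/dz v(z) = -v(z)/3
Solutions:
 v(z) = C1*exp(-exp(-z)/3)


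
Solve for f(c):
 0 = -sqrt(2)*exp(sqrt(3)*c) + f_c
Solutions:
 f(c) = C1 + sqrt(6)*exp(sqrt(3)*c)/3


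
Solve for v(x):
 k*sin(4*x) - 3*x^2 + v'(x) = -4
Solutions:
 v(x) = C1 + k*cos(4*x)/4 + x^3 - 4*x


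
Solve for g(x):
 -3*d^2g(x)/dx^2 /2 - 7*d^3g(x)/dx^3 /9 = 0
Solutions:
 g(x) = C1 + C2*x + C3*exp(-27*x/14)


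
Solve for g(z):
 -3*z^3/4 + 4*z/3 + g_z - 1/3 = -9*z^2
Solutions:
 g(z) = C1 + 3*z^4/16 - 3*z^3 - 2*z^2/3 + z/3


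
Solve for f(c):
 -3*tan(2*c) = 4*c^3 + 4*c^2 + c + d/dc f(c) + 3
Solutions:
 f(c) = C1 - c^4 - 4*c^3/3 - c^2/2 - 3*c + 3*log(cos(2*c))/2


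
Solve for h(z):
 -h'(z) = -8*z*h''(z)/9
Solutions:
 h(z) = C1 + C2*z^(17/8)


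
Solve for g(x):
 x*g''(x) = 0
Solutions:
 g(x) = C1 + C2*x


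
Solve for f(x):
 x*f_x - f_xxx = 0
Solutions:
 f(x) = C1 + Integral(C2*airyai(x) + C3*airybi(x), x)


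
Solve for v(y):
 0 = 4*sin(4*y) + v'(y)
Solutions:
 v(y) = C1 + cos(4*y)


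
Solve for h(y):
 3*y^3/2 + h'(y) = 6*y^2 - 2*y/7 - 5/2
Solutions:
 h(y) = C1 - 3*y^4/8 + 2*y^3 - y^2/7 - 5*y/2


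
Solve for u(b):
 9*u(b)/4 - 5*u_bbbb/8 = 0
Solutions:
 u(b) = C1*exp(-2^(1/4)*sqrt(3)*5^(3/4)*b/5) + C2*exp(2^(1/4)*sqrt(3)*5^(3/4)*b/5) + C3*sin(2^(1/4)*sqrt(3)*5^(3/4)*b/5) + C4*cos(2^(1/4)*sqrt(3)*5^(3/4)*b/5)


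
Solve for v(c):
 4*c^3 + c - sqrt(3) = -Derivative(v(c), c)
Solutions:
 v(c) = C1 - c^4 - c^2/2 + sqrt(3)*c


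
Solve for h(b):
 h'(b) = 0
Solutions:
 h(b) = C1


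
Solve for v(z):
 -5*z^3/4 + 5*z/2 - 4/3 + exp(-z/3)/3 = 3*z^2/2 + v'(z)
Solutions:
 v(z) = C1 - 5*z^4/16 - z^3/2 + 5*z^2/4 - 4*z/3 - 1/exp(z)^(1/3)


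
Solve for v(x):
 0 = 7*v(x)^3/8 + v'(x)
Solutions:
 v(x) = -2*sqrt(-1/(C1 - 7*x))
 v(x) = 2*sqrt(-1/(C1 - 7*x))


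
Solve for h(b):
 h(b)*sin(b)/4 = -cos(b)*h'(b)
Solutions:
 h(b) = C1*cos(b)^(1/4)


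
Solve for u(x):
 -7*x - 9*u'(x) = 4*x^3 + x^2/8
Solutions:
 u(x) = C1 - x^4/9 - x^3/216 - 7*x^2/18


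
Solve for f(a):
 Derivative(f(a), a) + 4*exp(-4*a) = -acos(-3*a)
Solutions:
 f(a) = C1 - a*acos(-3*a) - sqrt(1 - 9*a^2)/3 + exp(-4*a)


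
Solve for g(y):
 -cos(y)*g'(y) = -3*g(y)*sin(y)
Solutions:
 g(y) = C1/cos(y)^3


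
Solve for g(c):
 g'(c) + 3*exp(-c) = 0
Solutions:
 g(c) = C1 + 3*exp(-c)


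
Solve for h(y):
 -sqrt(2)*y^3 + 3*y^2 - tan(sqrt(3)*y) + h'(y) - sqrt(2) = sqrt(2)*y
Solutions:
 h(y) = C1 + sqrt(2)*y^4/4 - y^3 + sqrt(2)*y^2/2 + sqrt(2)*y - sqrt(3)*log(cos(sqrt(3)*y))/3


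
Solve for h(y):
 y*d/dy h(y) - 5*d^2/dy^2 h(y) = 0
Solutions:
 h(y) = C1 + C2*erfi(sqrt(10)*y/10)


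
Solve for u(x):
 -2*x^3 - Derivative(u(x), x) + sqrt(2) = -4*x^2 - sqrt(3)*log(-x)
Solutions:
 u(x) = C1 - x^4/2 + 4*x^3/3 + sqrt(3)*x*log(-x) + x*(-sqrt(3) + sqrt(2))


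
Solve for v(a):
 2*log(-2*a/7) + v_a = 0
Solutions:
 v(a) = C1 - 2*a*log(-a) + 2*a*(-log(2) + 1 + log(7))


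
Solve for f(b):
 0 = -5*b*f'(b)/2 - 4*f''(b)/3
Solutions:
 f(b) = C1 + C2*erf(sqrt(15)*b/4)


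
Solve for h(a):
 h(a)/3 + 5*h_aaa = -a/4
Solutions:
 h(a) = C3*exp(-15^(2/3)*a/15) - 3*a/4 + (C1*sin(3^(1/6)*5^(2/3)*a/10) + C2*cos(3^(1/6)*5^(2/3)*a/10))*exp(15^(2/3)*a/30)


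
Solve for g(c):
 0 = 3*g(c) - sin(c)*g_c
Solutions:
 g(c) = C1*(cos(c) - 1)^(3/2)/(cos(c) + 1)^(3/2)


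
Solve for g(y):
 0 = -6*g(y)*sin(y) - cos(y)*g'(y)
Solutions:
 g(y) = C1*cos(y)^6


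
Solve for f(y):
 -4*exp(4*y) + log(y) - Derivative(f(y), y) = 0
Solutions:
 f(y) = C1 + y*log(y) - y - exp(4*y)


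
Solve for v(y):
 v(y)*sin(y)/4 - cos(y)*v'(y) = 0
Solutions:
 v(y) = C1/cos(y)^(1/4)


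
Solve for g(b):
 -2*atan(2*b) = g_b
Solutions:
 g(b) = C1 - 2*b*atan(2*b) + log(4*b^2 + 1)/2


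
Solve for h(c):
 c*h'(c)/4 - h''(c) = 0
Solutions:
 h(c) = C1 + C2*erfi(sqrt(2)*c/4)


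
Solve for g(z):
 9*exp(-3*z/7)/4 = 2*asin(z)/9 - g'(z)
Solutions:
 g(z) = C1 + 2*z*asin(z)/9 + 2*sqrt(1 - z^2)/9 + 21*exp(-3*z/7)/4


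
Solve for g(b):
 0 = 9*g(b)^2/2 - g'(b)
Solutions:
 g(b) = -2/(C1 + 9*b)


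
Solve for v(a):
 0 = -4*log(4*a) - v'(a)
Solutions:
 v(a) = C1 - 4*a*log(a) - a*log(256) + 4*a


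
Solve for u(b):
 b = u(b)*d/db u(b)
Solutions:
 u(b) = -sqrt(C1 + b^2)
 u(b) = sqrt(C1 + b^2)


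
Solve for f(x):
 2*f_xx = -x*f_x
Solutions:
 f(x) = C1 + C2*erf(x/2)


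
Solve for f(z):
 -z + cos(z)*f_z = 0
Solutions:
 f(z) = C1 + Integral(z/cos(z), z)


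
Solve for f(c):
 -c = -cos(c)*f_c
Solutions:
 f(c) = C1 + Integral(c/cos(c), c)


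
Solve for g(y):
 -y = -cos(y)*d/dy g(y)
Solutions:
 g(y) = C1 + Integral(y/cos(y), y)


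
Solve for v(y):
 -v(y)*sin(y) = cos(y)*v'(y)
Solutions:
 v(y) = C1*cos(y)


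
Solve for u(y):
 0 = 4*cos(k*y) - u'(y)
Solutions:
 u(y) = C1 + 4*sin(k*y)/k


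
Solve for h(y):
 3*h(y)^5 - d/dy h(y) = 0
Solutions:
 h(y) = -(-1/(C1 + 12*y))^(1/4)
 h(y) = (-1/(C1 + 12*y))^(1/4)
 h(y) = -I*(-1/(C1 + 12*y))^(1/4)
 h(y) = I*(-1/(C1 + 12*y))^(1/4)


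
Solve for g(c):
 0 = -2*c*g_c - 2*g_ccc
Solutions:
 g(c) = C1 + Integral(C2*airyai(-c) + C3*airybi(-c), c)


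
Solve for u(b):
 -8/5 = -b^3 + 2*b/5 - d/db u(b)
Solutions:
 u(b) = C1 - b^4/4 + b^2/5 + 8*b/5


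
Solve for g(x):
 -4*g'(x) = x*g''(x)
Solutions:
 g(x) = C1 + C2/x^3


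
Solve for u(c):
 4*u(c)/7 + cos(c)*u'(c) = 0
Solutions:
 u(c) = C1*(sin(c) - 1)^(2/7)/(sin(c) + 1)^(2/7)


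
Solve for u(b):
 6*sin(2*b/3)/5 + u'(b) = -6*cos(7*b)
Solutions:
 u(b) = C1 - 6*sin(7*b)/7 + 9*cos(2*b/3)/5


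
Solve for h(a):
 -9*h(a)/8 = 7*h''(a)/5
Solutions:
 h(a) = C1*sin(3*sqrt(70)*a/28) + C2*cos(3*sqrt(70)*a/28)


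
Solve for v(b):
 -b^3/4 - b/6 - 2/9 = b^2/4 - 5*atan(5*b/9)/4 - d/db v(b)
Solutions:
 v(b) = C1 + b^4/16 + b^3/12 + b^2/12 - 5*b*atan(5*b/9)/4 + 2*b/9 + 9*log(25*b^2 + 81)/8


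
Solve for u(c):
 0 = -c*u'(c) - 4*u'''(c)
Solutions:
 u(c) = C1 + Integral(C2*airyai(-2^(1/3)*c/2) + C3*airybi(-2^(1/3)*c/2), c)


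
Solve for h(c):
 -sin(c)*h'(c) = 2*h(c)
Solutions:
 h(c) = C1*(cos(c) + 1)/(cos(c) - 1)


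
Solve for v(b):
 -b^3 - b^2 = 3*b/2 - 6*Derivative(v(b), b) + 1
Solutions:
 v(b) = C1 + b^4/24 + b^3/18 + b^2/8 + b/6


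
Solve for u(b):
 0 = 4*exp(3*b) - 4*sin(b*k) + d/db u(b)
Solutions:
 u(b) = C1 - 4*exp(3*b)/3 - 4*cos(b*k)/k


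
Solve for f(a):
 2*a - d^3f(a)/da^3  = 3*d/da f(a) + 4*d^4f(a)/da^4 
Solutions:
 f(a) = C1 + C4*exp(-a) + a^2/3 + (C2*sin(sqrt(39)*a/8) + C3*cos(sqrt(39)*a/8))*exp(3*a/8)


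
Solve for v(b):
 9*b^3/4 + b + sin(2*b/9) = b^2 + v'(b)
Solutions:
 v(b) = C1 + 9*b^4/16 - b^3/3 + b^2/2 - 9*cos(2*b/9)/2


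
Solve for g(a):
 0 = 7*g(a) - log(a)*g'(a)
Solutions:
 g(a) = C1*exp(7*li(a))


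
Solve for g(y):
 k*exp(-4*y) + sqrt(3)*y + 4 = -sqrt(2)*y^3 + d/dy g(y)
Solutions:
 g(y) = C1 - k*exp(-4*y)/4 + sqrt(2)*y^4/4 + sqrt(3)*y^2/2 + 4*y


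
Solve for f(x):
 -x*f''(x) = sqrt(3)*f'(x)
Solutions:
 f(x) = C1 + C2*x^(1 - sqrt(3))


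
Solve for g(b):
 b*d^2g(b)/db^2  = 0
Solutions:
 g(b) = C1 + C2*b


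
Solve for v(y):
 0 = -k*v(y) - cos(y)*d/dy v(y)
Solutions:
 v(y) = C1*exp(k*(log(sin(y) - 1) - log(sin(y) + 1))/2)


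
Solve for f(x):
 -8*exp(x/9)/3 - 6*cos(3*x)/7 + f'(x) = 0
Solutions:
 f(x) = C1 + 24*exp(x/9) + 2*sin(3*x)/7


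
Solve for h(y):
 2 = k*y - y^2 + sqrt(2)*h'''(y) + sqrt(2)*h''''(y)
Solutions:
 h(y) = C1 + C2*y + C3*y^2 + C4*exp(-y) + sqrt(2)*y^5/120 + sqrt(2)*y^4*(-k - 2)/48 + sqrt(2)*y^3*(k + 4)/12


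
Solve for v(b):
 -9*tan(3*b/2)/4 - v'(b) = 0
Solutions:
 v(b) = C1 + 3*log(cos(3*b/2))/2


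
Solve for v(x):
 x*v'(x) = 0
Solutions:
 v(x) = C1


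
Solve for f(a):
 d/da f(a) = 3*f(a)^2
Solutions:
 f(a) = -1/(C1 + 3*a)


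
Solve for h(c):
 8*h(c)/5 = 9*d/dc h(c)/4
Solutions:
 h(c) = C1*exp(32*c/45)


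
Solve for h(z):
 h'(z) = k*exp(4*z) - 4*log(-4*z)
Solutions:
 h(z) = C1 + k*exp(4*z)/4 - 4*z*log(-z) + 4*z*(1 - 2*log(2))


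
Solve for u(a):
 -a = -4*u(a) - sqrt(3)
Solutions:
 u(a) = a/4 - sqrt(3)/4


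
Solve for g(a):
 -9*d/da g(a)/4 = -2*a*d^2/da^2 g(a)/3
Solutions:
 g(a) = C1 + C2*a^(35/8)


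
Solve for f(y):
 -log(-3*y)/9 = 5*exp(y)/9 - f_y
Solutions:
 f(y) = C1 + y*log(-y)/9 + y*(-1 + log(3))/9 + 5*exp(y)/9


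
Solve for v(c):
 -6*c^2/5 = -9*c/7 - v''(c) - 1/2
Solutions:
 v(c) = C1 + C2*c + c^4/10 - 3*c^3/14 - c^2/4


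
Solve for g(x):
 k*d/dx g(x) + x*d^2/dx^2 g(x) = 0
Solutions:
 g(x) = C1 + x^(1 - re(k))*(C2*sin(log(x)*Abs(im(k))) + C3*cos(log(x)*im(k)))


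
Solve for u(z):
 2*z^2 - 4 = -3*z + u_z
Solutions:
 u(z) = C1 + 2*z^3/3 + 3*z^2/2 - 4*z


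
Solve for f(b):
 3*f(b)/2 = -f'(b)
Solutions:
 f(b) = C1*exp(-3*b/2)


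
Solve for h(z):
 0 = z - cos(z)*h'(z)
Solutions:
 h(z) = C1 + Integral(z/cos(z), z)


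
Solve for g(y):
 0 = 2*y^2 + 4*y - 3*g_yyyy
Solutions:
 g(y) = C1 + C2*y + C3*y^2 + C4*y^3 + y^6/540 + y^5/90


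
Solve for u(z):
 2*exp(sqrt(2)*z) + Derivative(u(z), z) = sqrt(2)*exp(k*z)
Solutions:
 u(z) = C1 - sqrt(2)*exp(sqrt(2)*z) + sqrt(2)*exp(k*z)/k


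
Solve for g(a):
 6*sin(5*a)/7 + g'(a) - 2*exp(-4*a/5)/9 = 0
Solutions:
 g(a) = C1 + 6*cos(5*a)/35 - 5*exp(-4*a/5)/18


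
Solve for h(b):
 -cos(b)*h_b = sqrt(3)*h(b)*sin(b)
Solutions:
 h(b) = C1*cos(b)^(sqrt(3))


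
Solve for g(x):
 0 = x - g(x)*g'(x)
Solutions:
 g(x) = -sqrt(C1 + x^2)
 g(x) = sqrt(C1 + x^2)


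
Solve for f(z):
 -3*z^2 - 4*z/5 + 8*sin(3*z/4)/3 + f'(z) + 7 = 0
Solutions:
 f(z) = C1 + z^3 + 2*z^2/5 - 7*z + 32*cos(3*z/4)/9


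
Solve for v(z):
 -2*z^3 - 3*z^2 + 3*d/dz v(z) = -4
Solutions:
 v(z) = C1 + z^4/6 + z^3/3 - 4*z/3


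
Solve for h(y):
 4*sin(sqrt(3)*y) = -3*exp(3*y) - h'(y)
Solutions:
 h(y) = C1 - exp(3*y) + 4*sqrt(3)*cos(sqrt(3)*y)/3


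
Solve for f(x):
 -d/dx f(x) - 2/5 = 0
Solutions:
 f(x) = C1 - 2*x/5


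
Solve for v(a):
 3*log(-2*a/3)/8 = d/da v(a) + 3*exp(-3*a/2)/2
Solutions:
 v(a) = C1 + 3*a*log(-a)/8 + 3*a*(-log(3) - 1 + log(2))/8 + exp(-3*a/2)


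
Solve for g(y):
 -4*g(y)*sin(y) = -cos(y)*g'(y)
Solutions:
 g(y) = C1/cos(y)^4


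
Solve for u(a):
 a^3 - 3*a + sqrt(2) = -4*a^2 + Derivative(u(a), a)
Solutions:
 u(a) = C1 + a^4/4 + 4*a^3/3 - 3*a^2/2 + sqrt(2)*a


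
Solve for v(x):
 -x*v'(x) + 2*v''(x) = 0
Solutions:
 v(x) = C1 + C2*erfi(x/2)


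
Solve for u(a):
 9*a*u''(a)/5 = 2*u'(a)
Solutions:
 u(a) = C1 + C2*a^(19/9)


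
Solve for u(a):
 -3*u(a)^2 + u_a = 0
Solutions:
 u(a) = -1/(C1 + 3*a)


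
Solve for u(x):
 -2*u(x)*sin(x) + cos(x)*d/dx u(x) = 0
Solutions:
 u(x) = C1/cos(x)^2


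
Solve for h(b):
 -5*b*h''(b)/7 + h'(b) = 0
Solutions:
 h(b) = C1 + C2*b^(12/5)


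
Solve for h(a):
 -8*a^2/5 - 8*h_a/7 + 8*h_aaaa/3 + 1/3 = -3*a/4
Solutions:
 h(a) = C1 + C4*exp(3^(1/3)*7^(2/3)*a/7) - 7*a^3/15 + 21*a^2/64 + 7*a/24 + (C2*sin(3^(5/6)*7^(2/3)*a/14) + C3*cos(3^(5/6)*7^(2/3)*a/14))*exp(-3^(1/3)*7^(2/3)*a/14)


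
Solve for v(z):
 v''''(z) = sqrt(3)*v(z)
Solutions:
 v(z) = C1*exp(-3^(1/8)*z) + C2*exp(3^(1/8)*z) + C3*sin(3^(1/8)*z) + C4*cos(3^(1/8)*z)


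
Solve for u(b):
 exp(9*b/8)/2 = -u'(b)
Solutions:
 u(b) = C1 - 4*exp(9*b/8)/9


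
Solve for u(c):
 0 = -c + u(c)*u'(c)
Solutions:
 u(c) = -sqrt(C1 + c^2)
 u(c) = sqrt(C1 + c^2)


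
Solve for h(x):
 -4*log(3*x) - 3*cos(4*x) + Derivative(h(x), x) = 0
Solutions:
 h(x) = C1 + 4*x*log(x) - 4*x + 4*x*log(3) + 3*sin(4*x)/4


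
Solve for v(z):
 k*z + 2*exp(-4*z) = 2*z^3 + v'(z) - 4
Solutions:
 v(z) = C1 + k*z^2/2 - z^4/2 + 4*z - exp(-4*z)/2


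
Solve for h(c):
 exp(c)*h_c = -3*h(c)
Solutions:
 h(c) = C1*exp(3*exp(-c))


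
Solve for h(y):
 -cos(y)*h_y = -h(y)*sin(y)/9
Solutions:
 h(y) = C1/cos(y)^(1/9)


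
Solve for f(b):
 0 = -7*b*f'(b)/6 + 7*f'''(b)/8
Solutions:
 f(b) = C1 + Integral(C2*airyai(6^(2/3)*b/3) + C3*airybi(6^(2/3)*b/3), b)


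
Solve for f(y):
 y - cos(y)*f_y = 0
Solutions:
 f(y) = C1 + Integral(y/cos(y), y)


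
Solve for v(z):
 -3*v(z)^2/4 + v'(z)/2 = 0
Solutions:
 v(z) = -2/(C1 + 3*z)


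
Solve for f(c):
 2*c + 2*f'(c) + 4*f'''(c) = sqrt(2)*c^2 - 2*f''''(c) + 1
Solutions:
 f(c) = C1 + C2*exp(c*(-8 + 8*2^(1/3)/(3*sqrt(177) + 43)^(1/3) + 2^(2/3)*(3*sqrt(177) + 43)^(1/3))/12)*sin(2^(1/3)*sqrt(3)*c*(-2^(1/3)*(3*sqrt(177) + 43)^(1/3) + 8/(3*sqrt(177) + 43)^(1/3))/12) + C3*exp(c*(-8 + 8*2^(1/3)/(3*sqrt(177) + 43)^(1/3) + 2^(2/3)*(3*sqrt(177) + 43)^(1/3))/12)*cos(2^(1/3)*sqrt(3)*c*(-2^(1/3)*(3*sqrt(177) + 43)^(1/3) + 8/(3*sqrt(177) + 43)^(1/3))/12) + C4*exp(-c*(8*2^(1/3)/(3*sqrt(177) + 43)^(1/3) + 4 + 2^(2/3)*(3*sqrt(177) + 43)^(1/3))/6) + sqrt(2)*c^3/6 - c^2/2 - 2*sqrt(2)*c + c/2


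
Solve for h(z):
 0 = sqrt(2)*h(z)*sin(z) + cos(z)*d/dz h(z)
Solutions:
 h(z) = C1*cos(z)^(sqrt(2))


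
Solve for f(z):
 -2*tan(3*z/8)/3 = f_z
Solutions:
 f(z) = C1 + 16*log(cos(3*z/8))/9


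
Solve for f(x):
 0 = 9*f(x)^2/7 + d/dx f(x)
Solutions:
 f(x) = 7/(C1 + 9*x)


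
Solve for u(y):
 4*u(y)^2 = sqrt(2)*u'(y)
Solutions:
 u(y) = -1/(C1 + 2*sqrt(2)*y)


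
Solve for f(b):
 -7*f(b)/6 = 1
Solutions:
 f(b) = -6/7


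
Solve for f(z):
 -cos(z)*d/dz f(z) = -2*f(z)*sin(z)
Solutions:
 f(z) = C1/cos(z)^2


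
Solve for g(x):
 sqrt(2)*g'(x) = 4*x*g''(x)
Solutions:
 g(x) = C1 + C2*x^(sqrt(2)/4 + 1)


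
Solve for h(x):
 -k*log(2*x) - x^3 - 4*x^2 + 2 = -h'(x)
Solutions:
 h(x) = C1 + k*x*log(x) - k*x + k*x*log(2) + x^4/4 + 4*x^3/3 - 2*x


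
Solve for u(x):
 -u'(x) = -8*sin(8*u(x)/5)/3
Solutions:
 -8*x/3 + 5*log(cos(8*u(x)/5) - 1)/16 - 5*log(cos(8*u(x)/5) + 1)/16 = C1


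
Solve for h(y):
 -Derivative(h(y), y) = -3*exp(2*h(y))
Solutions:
 h(y) = log(-sqrt(-1/(C1 + 3*y))) - log(2)/2
 h(y) = log(-1/(C1 + 3*y))/2 - log(2)/2


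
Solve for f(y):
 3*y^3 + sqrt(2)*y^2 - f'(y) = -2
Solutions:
 f(y) = C1 + 3*y^4/4 + sqrt(2)*y^3/3 + 2*y


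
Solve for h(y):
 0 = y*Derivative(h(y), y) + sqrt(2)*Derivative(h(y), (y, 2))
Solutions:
 h(y) = C1 + C2*erf(2^(1/4)*y/2)


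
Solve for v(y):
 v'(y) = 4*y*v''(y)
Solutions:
 v(y) = C1 + C2*y^(5/4)


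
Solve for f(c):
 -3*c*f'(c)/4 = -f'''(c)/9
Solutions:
 f(c) = C1 + Integral(C2*airyai(3*2^(1/3)*c/2) + C3*airybi(3*2^(1/3)*c/2), c)


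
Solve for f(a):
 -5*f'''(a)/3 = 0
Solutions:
 f(a) = C1 + C2*a + C3*a^2


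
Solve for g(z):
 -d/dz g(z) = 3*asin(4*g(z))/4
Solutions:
 Integral(1/asin(4*_y), (_y, g(z))) = C1 - 3*z/4


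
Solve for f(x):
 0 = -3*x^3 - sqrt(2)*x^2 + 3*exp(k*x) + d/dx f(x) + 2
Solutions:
 f(x) = C1 + 3*x^4/4 + sqrt(2)*x^3/3 - 2*x - 3*exp(k*x)/k


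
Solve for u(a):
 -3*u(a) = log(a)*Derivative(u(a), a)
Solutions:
 u(a) = C1*exp(-3*li(a))


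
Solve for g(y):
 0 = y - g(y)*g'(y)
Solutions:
 g(y) = -sqrt(C1 + y^2)
 g(y) = sqrt(C1 + y^2)


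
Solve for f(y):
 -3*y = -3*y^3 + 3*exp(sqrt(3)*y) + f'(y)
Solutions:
 f(y) = C1 + 3*y^4/4 - 3*y^2/2 - sqrt(3)*exp(sqrt(3)*y)


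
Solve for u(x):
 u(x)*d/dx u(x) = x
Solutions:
 u(x) = -sqrt(C1 + x^2)
 u(x) = sqrt(C1 + x^2)


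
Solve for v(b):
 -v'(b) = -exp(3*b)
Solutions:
 v(b) = C1 + exp(3*b)/3


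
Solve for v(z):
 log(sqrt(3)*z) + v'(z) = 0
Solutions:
 v(z) = C1 - z*log(z) - z*log(3)/2 + z


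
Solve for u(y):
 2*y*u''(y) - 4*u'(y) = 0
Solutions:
 u(y) = C1 + C2*y^3


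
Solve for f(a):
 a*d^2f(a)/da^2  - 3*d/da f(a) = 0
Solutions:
 f(a) = C1 + C2*a^4


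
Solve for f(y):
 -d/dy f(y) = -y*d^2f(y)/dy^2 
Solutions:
 f(y) = C1 + C2*y^2


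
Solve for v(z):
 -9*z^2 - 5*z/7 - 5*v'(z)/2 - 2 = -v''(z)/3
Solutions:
 v(z) = C1 + C2*exp(15*z/2) - 6*z^3/5 - 109*z^2/175 - 2536*z/2625


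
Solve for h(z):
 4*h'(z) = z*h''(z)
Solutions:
 h(z) = C1 + C2*z^5


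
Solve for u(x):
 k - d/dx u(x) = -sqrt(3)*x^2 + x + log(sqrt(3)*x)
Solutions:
 u(x) = C1 + k*x + sqrt(3)*x^3/3 - x^2/2 - x*log(x) - x*log(3)/2 + x


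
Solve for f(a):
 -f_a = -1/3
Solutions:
 f(a) = C1 + a/3


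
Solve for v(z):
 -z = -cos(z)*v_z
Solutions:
 v(z) = C1 + Integral(z/cos(z), z)


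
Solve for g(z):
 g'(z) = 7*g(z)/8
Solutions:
 g(z) = C1*exp(7*z/8)


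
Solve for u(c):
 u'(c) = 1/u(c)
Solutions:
 u(c) = -sqrt(C1 + 2*c)
 u(c) = sqrt(C1 + 2*c)


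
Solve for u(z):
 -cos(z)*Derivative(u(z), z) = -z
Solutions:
 u(z) = C1 + Integral(z/cos(z), z)


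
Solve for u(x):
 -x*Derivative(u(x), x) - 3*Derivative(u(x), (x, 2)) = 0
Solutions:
 u(x) = C1 + C2*erf(sqrt(6)*x/6)


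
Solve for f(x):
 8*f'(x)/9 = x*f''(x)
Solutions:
 f(x) = C1 + C2*x^(17/9)


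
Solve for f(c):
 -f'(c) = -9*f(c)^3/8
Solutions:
 f(c) = -2*sqrt(-1/(C1 + 9*c))
 f(c) = 2*sqrt(-1/(C1 + 9*c))


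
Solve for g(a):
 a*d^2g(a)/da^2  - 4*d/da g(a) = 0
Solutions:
 g(a) = C1 + C2*a^5


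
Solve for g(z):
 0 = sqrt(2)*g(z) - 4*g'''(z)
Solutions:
 g(z) = C3*exp(sqrt(2)*z/2) + (C1*sin(sqrt(6)*z/4) + C2*cos(sqrt(6)*z/4))*exp(-sqrt(2)*z/4)


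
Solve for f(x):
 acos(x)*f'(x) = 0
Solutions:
 f(x) = C1


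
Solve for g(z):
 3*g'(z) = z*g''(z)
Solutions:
 g(z) = C1 + C2*z^4


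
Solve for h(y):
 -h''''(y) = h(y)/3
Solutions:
 h(y) = (C1*sin(sqrt(2)*3^(3/4)*y/6) + C2*cos(sqrt(2)*3^(3/4)*y/6))*exp(-sqrt(2)*3^(3/4)*y/6) + (C3*sin(sqrt(2)*3^(3/4)*y/6) + C4*cos(sqrt(2)*3^(3/4)*y/6))*exp(sqrt(2)*3^(3/4)*y/6)


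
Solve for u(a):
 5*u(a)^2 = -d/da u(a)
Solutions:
 u(a) = 1/(C1 + 5*a)


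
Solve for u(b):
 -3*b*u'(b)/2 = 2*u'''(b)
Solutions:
 u(b) = C1 + Integral(C2*airyai(-6^(1/3)*b/2) + C3*airybi(-6^(1/3)*b/2), b)


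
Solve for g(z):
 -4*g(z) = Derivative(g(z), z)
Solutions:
 g(z) = C1*exp(-4*z)


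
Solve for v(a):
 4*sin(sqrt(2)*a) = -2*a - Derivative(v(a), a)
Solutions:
 v(a) = C1 - a^2 + 2*sqrt(2)*cos(sqrt(2)*a)


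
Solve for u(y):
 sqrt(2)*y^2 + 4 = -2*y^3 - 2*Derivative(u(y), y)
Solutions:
 u(y) = C1 - y^4/4 - sqrt(2)*y^3/6 - 2*y


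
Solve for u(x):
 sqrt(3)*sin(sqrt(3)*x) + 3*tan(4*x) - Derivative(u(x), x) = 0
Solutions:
 u(x) = C1 - 3*log(cos(4*x))/4 - cos(sqrt(3)*x)


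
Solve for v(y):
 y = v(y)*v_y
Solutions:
 v(y) = -sqrt(C1 + y^2)
 v(y) = sqrt(C1 + y^2)


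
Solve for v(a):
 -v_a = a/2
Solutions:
 v(a) = C1 - a^2/4


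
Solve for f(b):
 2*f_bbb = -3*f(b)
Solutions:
 f(b) = C3*exp(-2^(2/3)*3^(1/3)*b/2) + (C1*sin(2^(2/3)*3^(5/6)*b/4) + C2*cos(2^(2/3)*3^(5/6)*b/4))*exp(2^(2/3)*3^(1/3)*b/4)


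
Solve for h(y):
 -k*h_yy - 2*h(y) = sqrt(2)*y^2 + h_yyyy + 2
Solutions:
 h(y) = C1*exp(-sqrt(2)*y*sqrt(-k - sqrt(k^2 - 8))/2) + C2*exp(sqrt(2)*y*sqrt(-k - sqrt(k^2 - 8))/2) + C3*exp(-sqrt(2)*y*sqrt(-k + sqrt(k^2 - 8))/2) + C4*exp(sqrt(2)*y*sqrt(-k + sqrt(k^2 - 8))/2) + sqrt(2)*k/2 - sqrt(2)*y^2/2 - 1


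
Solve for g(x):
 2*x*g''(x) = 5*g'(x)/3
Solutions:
 g(x) = C1 + C2*x^(11/6)


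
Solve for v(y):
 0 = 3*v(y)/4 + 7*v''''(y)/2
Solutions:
 v(y) = (C1*sin(6^(1/4)*7^(3/4)*y/14) + C2*cos(6^(1/4)*7^(3/4)*y/14))*exp(-6^(1/4)*7^(3/4)*y/14) + (C3*sin(6^(1/4)*7^(3/4)*y/14) + C4*cos(6^(1/4)*7^(3/4)*y/14))*exp(6^(1/4)*7^(3/4)*y/14)


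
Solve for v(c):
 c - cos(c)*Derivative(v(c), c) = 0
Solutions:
 v(c) = C1 + Integral(c/cos(c), c)


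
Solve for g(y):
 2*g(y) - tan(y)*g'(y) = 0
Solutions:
 g(y) = C1*sin(y)^2


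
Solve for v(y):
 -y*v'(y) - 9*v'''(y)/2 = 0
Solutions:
 v(y) = C1 + Integral(C2*airyai(-6^(1/3)*y/3) + C3*airybi(-6^(1/3)*y/3), y)


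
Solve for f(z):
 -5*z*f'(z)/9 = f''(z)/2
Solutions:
 f(z) = C1 + C2*erf(sqrt(5)*z/3)


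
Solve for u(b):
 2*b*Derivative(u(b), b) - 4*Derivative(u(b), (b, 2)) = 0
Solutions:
 u(b) = C1 + C2*erfi(b/2)


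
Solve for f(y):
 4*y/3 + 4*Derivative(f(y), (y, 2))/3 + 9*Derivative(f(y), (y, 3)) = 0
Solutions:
 f(y) = C1 + C2*y + C3*exp(-4*y/27) - y^3/6 + 27*y^2/8


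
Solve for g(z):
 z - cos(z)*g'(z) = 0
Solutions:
 g(z) = C1 + Integral(z/cos(z), z)


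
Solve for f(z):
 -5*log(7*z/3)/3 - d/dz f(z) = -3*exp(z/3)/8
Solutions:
 f(z) = C1 - 5*z*log(z)/3 + 5*z*(-log(7) + 1 + log(3))/3 + 9*exp(z/3)/8


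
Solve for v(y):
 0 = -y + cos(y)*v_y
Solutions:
 v(y) = C1 + Integral(y/cos(y), y)


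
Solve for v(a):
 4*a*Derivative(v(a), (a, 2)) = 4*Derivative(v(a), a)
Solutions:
 v(a) = C1 + C2*a^2


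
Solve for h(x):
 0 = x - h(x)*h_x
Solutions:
 h(x) = -sqrt(C1 + x^2)
 h(x) = sqrt(C1 + x^2)


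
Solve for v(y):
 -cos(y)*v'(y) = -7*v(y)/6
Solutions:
 v(y) = C1*(sin(y) + 1)^(7/12)/(sin(y) - 1)^(7/12)


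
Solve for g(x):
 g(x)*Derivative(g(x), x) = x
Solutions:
 g(x) = -sqrt(C1 + x^2)
 g(x) = sqrt(C1 + x^2)


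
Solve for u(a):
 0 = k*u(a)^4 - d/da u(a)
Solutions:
 u(a) = (-1/(C1 + 3*a*k))^(1/3)
 u(a) = (-1/(C1 + a*k))^(1/3)*(-3^(2/3) - 3*3^(1/6)*I)/6
 u(a) = (-1/(C1 + a*k))^(1/3)*(-3^(2/3) + 3*3^(1/6)*I)/6


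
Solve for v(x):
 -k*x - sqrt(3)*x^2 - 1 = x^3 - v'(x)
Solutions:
 v(x) = C1 + k*x^2/2 + x^4/4 + sqrt(3)*x^3/3 + x


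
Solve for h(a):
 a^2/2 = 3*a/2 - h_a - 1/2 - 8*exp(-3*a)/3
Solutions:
 h(a) = C1 - a^3/6 + 3*a^2/4 - a/2 + 8*exp(-3*a)/9


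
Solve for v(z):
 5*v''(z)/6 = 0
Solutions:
 v(z) = C1 + C2*z


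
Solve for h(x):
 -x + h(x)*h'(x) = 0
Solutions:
 h(x) = -sqrt(C1 + x^2)
 h(x) = sqrt(C1 + x^2)


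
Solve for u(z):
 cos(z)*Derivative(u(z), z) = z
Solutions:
 u(z) = C1 + Integral(z/cos(z), z)


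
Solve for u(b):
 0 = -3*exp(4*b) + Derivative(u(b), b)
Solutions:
 u(b) = C1 + 3*exp(4*b)/4


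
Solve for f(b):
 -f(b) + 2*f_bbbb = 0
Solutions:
 f(b) = C1*exp(-2^(3/4)*b/2) + C2*exp(2^(3/4)*b/2) + C3*sin(2^(3/4)*b/2) + C4*cos(2^(3/4)*b/2)


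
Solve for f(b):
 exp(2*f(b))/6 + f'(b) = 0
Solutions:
 f(b) = log(-1/(C1 - b))/2 + log(3)/2
 f(b) = log(-sqrt(1/(C1 + b))) + log(3)/2


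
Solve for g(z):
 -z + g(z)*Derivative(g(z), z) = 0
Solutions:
 g(z) = -sqrt(C1 + z^2)
 g(z) = sqrt(C1 + z^2)


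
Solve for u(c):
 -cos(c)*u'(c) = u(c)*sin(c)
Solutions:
 u(c) = C1*cos(c)


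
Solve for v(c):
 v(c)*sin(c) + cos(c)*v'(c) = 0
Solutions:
 v(c) = C1*cos(c)


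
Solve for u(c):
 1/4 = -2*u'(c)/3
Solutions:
 u(c) = C1 - 3*c/8


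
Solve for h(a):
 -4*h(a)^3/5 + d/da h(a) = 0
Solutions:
 h(a) = -sqrt(10)*sqrt(-1/(C1 + 4*a))/2
 h(a) = sqrt(10)*sqrt(-1/(C1 + 4*a))/2


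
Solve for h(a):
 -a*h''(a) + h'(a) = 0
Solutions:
 h(a) = C1 + C2*a^2


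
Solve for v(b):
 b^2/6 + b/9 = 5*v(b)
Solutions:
 v(b) = b*(3*b + 2)/90


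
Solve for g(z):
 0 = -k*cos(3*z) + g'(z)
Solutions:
 g(z) = C1 + k*sin(3*z)/3


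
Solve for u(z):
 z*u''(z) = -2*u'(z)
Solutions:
 u(z) = C1 + C2/z


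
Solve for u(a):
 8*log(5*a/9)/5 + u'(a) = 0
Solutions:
 u(a) = C1 - 8*a*log(a)/5 - 8*a*log(5)/5 + 8*a/5 + 16*a*log(3)/5


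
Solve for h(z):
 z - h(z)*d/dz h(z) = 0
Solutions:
 h(z) = -sqrt(C1 + z^2)
 h(z) = sqrt(C1 + z^2)


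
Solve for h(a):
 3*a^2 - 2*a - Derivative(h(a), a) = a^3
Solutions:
 h(a) = C1 - a^4/4 + a^3 - a^2


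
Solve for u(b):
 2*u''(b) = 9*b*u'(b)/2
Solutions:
 u(b) = C1 + C2*erfi(3*sqrt(2)*b/4)


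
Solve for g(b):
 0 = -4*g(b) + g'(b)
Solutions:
 g(b) = C1*exp(4*b)


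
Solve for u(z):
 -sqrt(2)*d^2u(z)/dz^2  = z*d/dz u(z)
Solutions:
 u(z) = C1 + C2*erf(2^(1/4)*z/2)


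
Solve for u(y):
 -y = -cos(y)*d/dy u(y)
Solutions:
 u(y) = C1 + Integral(y/cos(y), y)


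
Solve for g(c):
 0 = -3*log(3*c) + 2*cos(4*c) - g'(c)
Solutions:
 g(c) = C1 - 3*c*log(c) - 3*c*log(3) + 3*c + sin(4*c)/2


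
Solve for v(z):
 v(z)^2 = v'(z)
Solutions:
 v(z) = -1/(C1 + z)


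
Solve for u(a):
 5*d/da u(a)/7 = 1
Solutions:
 u(a) = C1 + 7*a/5


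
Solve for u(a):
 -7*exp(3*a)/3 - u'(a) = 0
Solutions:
 u(a) = C1 - 7*exp(3*a)/9


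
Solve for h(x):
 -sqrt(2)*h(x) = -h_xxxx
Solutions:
 h(x) = C1*exp(-2^(1/8)*x) + C2*exp(2^(1/8)*x) + C3*sin(2^(1/8)*x) + C4*cos(2^(1/8)*x)


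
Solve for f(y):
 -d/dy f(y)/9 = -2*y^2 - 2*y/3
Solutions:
 f(y) = C1 + 6*y^3 + 3*y^2


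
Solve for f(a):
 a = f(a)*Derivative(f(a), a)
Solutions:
 f(a) = -sqrt(C1 + a^2)
 f(a) = sqrt(C1 + a^2)


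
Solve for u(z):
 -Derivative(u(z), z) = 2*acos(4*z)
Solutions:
 u(z) = C1 - 2*z*acos(4*z) + sqrt(1 - 16*z^2)/2


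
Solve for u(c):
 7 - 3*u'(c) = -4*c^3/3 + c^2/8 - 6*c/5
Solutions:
 u(c) = C1 + c^4/9 - c^3/72 + c^2/5 + 7*c/3


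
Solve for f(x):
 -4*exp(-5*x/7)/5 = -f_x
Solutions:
 f(x) = C1 - 28*exp(-5*x/7)/25


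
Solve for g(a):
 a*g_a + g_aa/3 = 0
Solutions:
 g(a) = C1 + C2*erf(sqrt(6)*a/2)


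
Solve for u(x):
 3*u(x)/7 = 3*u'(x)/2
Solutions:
 u(x) = C1*exp(2*x/7)


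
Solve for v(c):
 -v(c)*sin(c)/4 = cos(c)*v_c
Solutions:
 v(c) = C1*cos(c)^(1/4)


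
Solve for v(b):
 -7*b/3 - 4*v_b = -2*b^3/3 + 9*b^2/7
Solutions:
 v(b) = C1 + b^4/24 - 3*b^3/28 - 7*b^2/24


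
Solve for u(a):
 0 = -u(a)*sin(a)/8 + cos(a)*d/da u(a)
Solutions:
 u(a) = C1/cos(a)^(1/8)


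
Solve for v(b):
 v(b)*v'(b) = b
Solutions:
 v(b) = -sqrt(C1 + b^2)
 v(b) = sqrt(C1 + b^2)


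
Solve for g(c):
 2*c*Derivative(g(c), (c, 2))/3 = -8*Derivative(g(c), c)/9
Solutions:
 g(c) = C1 + C2/c^(1/3)


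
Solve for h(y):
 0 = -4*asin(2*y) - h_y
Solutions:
 h(y) = C1 - 4*y*asin(2*y) - 2*sqrt(1 - 4*y^2)


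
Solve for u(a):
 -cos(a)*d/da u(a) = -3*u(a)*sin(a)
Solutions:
 u(a) = C1/cos(a)^3


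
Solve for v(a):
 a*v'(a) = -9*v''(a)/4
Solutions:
 v(a) = C1 + C2*erf(sqrt(2)*a/3)


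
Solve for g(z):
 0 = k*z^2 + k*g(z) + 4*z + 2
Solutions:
 g(z) = (-k*z^2 - 4*z - 2)/k


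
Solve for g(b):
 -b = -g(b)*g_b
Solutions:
 g(b) = -sqrt(C1 + b^2)
 g(b) = sqrt(C1 + b^2)


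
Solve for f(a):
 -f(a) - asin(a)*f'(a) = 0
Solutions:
 f(a) = C1*exp(-Integral(1/asin(a), a))


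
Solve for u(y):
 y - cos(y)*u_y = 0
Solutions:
 u(y) = C1 + Integral(y/cos(y), y)


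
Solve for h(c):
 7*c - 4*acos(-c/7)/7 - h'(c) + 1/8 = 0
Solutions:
 h(c) = C1 + 7*c^2/2 - 4*c*acos(-c/7)/7 + c/8 - 4*sqrt(49 - c^2)/7


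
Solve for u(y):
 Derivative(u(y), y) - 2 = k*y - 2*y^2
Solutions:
 u(y) = C1 + k*y^2/2 - 2*y^3/3 + 2*y


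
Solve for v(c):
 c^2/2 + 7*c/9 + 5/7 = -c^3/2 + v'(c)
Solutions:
 v(c) = C1 + c^4/8 + c^3/6 + 7*c^2/18 + 5*c/7


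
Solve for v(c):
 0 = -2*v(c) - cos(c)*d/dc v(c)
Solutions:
 v(c) = C1*(sin(c) - 1)/(sin(c) + 1)


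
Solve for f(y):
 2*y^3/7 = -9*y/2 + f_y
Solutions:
 f(y) = C1 + y^4/14 + 9*y^2/4


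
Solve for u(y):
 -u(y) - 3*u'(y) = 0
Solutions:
 u(y) = C1*exp(-y/3)


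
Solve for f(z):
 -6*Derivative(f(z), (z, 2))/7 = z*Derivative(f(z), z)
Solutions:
 f(z) = C1 + C2*erf(sqrt(21)*z/6)


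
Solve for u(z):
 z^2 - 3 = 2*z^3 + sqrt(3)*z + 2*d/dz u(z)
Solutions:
 u(z) = C1 - z^4/4 + z^3/6 - sqrt(3)*z^2/4 - 3*z/2


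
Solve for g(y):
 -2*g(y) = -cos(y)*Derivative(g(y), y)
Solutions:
 g(y) = C1*(sin(y) + 1)/(sin(y) - 1)


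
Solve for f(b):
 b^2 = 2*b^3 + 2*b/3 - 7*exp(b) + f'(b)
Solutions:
 f(b) = C1 - b^4/2 + b^3/3 - b^2/3 + 7*exp(b)


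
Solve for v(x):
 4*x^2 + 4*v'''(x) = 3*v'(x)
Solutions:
 v(x) = C1 + C2*exp(-sqrt(3)*x/2) + C3*exp(sqrt(3)*x/2) + 4*x^3/9 + 32*x/9


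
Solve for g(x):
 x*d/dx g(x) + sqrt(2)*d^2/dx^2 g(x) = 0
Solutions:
 g(x) = C1 + C2*erf(2^(1/4)*x/2)


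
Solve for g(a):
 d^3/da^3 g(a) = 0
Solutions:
 g(a) = C1 + C2*a + C3*a^2


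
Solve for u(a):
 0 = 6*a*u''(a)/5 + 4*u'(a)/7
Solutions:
 u(a) = C1 + C2*a^(11/21)


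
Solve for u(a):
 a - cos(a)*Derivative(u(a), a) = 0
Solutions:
 u(a) = C1 + Integral(a/cos(a), a)


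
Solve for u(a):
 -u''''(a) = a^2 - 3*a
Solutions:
 u(a) = C1 + C2*a + C3*a^2 + C4*a^3 - a^6/360 + a^5/40


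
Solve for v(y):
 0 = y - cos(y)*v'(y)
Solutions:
 v(y) = C1 + Integral(y/cos(y), y)


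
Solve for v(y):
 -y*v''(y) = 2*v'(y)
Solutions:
 v(y) = C1 + C2/y


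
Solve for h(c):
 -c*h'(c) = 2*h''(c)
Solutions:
 h(c) = C1 + C2*erf(c/2)


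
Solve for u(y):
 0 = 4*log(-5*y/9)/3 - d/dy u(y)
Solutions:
 u(y) = C1 + 4*y*log(-y)/3 + 4*y*(-2*log(3) - 1 + log(5))/3


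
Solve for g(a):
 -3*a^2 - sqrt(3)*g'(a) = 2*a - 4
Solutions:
 g(a) = C1 - sqrt(3)*a^3/3 - sqrt(3)*a^2/3 + 4*sqrt(3)*a/3


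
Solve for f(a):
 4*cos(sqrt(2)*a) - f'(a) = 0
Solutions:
 f(a) = C1 + 2*sqrt(2)*sin(sqrt(2)*a)


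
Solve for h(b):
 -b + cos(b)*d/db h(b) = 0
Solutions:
 h(b) = C1 + Integral(b/cos(b), b)


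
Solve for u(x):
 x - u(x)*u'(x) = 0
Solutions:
 u(x) = -sqrt(C1 + x^2)
 u(x) = sqrt(C1 + x^2)


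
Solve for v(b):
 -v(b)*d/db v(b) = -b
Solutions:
 v(b) = -sqrt(C1 + b^2)
 v(b) = sqrt(C1 + b^2)


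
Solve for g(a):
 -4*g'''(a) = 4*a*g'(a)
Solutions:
 g(a) = C1 + Integral(C2*airyai(-a) + C3*airybi(-a), a)


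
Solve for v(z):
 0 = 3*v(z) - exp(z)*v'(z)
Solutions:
 v(z) = C1*exp(-3*exp(-z))


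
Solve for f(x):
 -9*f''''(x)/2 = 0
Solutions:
 f(x) = C1 + C2*x + C3*x^2 + C4*x^3


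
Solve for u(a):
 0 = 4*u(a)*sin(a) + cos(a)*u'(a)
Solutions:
 u(a) = C1*cos(a)^4


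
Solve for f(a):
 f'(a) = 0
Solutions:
 f(a) = C1


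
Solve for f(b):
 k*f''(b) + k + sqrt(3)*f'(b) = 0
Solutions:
 f(b) = C1 + C2*exp(-sqrt(3)*b/k) - sqrt(3)*b*k/3


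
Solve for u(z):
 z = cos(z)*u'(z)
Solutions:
 u(z) = C1 + Integral(z/cos(z), z)


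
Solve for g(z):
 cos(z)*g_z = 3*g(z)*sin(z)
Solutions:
 g(z) = C1/cos(z)^3


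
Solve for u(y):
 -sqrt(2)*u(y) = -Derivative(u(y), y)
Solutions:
 u(y) = C1*exp(sqrt(2)*y)


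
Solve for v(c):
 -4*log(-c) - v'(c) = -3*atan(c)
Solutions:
 v(c) = C1 - 4*c*log(-c) + 3*c*atan(c) + 4*c - 3*log(c^2 + 1)/2


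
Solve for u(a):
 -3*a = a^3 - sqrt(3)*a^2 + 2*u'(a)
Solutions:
 u(a) = C1 - a^4/8 + sqrt(3)*a^3/6 - 3*a^2/4


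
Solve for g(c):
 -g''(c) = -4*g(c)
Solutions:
 g(c) = C1*exp(-2*c) + C2*exp(2*c)


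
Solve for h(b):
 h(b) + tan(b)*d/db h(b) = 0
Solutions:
 h(b) = C1/sin(b)


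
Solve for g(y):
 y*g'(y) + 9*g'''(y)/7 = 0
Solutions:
 g(y) = C1 + Integral(C2*airyai(-21^(1/3)*y/3) + C3*airybi(-21^(1/3)*y/3), y)


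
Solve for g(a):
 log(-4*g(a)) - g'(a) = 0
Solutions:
 -Integral(1/(log(-_y) + 2*log(2)), (_y, g(a))) = C1 - a


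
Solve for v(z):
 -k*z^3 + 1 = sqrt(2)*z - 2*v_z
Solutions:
 v(z) = C1 + k*z^4/8 + sqrt(2)*z^2/4 - z/2


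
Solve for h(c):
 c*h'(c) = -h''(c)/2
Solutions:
 h(c) = C1 + C2*erf(c)


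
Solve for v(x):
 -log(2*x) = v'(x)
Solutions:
 v(x) = C1 - x*log(x) - x*log(2) + x


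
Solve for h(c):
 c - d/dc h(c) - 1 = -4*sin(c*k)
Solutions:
 h(c) = C1 + c^2/2 - c - 4*cos(c*k)/k


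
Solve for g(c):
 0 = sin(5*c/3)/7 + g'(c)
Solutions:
 g(c) = C1 + 3*cos(5*c/3)/35


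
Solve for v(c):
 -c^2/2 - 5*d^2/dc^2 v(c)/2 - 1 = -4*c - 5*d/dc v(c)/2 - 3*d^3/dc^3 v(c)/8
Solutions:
 v(c) = C1 + C2*exp(2*c*(5 - sqrt(10))/3) + C3*exp(2*c*(sqrt(10) + 5)/3) + c^3/15 - 3*c^2/5 - 43*c/50
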